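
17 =17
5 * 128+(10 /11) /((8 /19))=28255 /44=642.16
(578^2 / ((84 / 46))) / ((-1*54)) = -1920983 / 567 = -3387.98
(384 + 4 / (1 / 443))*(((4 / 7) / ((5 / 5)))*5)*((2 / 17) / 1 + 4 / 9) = 529760 / 153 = 3462.48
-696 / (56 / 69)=-6003 / 7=-857.57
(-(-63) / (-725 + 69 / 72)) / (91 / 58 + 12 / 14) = -613872 / 17116345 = -0.04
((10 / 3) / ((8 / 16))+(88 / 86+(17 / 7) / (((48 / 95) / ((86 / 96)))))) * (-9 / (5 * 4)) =-8319127 / 1541120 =-5.40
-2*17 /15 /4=-17 /30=-0.57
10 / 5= 2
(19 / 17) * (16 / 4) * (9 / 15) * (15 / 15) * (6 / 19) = 72 / 85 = 0.85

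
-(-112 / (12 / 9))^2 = -7056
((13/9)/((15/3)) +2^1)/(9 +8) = 103/765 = 0.13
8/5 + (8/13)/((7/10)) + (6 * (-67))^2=161606.48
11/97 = 0.11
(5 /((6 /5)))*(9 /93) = 25 /62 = 0.40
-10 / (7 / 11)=-110 / 7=-15.71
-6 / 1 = -6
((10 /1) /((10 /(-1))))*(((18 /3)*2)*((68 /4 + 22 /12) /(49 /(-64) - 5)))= 39.20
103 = 103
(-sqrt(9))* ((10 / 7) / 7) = -0.61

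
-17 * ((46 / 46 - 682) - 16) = 11849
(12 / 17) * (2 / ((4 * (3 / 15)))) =30 / 17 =1.76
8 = 8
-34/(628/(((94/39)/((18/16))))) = -0.12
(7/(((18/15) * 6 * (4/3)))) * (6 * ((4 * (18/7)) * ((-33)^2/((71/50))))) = 2450250/71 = 34510.56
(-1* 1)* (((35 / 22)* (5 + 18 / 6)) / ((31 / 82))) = -33.67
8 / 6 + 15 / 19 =2.12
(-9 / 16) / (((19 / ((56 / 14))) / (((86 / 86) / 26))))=-9 / 1976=-0.00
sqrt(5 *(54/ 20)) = 3 *sqrt(6)/ 2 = 3.67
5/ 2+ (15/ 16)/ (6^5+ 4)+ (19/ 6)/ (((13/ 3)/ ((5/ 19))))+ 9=3784231/ 323648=11.69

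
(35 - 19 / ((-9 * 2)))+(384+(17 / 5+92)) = 46391 / 90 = 515.46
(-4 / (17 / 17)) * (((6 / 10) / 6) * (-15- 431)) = 892 / 5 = 178.40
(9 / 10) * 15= 27 / 2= 13.50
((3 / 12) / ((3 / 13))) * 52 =169 / 3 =56.33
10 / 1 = 10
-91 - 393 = -484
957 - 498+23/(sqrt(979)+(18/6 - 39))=144675/317 - 23*sqrt(979)/317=454.12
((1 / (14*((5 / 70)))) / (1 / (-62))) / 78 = -31 / 39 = -0.79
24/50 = 12/25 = 0.48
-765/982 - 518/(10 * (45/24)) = -28.41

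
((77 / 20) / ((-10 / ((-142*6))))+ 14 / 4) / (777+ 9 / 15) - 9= -10417 / 1215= -8.57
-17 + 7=-10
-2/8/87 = -1/348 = -0.00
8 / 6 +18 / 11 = 98 / 33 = 2.97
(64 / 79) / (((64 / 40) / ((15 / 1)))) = 600 / 79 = 7.59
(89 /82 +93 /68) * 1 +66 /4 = 52841 /2788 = 18.95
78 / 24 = 13 / 4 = 3.25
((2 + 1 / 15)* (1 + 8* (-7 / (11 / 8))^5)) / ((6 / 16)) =-1092611902936 / 7247295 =-150761.34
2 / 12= 1 / 6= 0.17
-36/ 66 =-6/ 11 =-0.55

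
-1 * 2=-2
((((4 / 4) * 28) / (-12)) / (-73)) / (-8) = -7 / 1752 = -0.00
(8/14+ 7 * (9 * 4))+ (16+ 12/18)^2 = 33412/63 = 530.35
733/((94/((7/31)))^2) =0.00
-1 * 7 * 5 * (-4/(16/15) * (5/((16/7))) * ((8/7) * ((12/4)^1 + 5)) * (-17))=-44625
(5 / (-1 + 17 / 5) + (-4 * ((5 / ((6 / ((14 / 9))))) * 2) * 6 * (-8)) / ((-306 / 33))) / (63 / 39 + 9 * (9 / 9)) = -1231555 / 253368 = -4.86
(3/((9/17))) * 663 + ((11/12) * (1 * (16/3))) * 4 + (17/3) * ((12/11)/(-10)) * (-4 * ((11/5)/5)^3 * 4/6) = 2655489361/703125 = 3776.70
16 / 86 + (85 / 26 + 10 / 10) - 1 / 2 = 2211 / 559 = 3.96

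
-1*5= -5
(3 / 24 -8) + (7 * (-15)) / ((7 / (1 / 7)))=-561 / 56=-10.02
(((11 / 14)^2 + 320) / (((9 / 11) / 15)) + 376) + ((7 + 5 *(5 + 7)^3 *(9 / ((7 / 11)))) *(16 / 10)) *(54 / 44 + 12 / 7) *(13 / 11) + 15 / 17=1382809915757 / 2015860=685965.25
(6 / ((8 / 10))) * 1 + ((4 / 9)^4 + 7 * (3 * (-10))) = -2656693 / 13122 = -202.46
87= 87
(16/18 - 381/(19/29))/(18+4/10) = -496445/15732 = -31.56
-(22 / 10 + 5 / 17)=-212 / 85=-2.49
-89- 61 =-150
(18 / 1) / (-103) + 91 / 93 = 7699 / 9579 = 0.80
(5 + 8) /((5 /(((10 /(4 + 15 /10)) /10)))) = 26 /55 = 0.47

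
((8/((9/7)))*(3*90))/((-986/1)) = -840/493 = -1.70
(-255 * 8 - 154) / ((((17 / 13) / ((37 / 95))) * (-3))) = 1055314 / 4845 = 217.82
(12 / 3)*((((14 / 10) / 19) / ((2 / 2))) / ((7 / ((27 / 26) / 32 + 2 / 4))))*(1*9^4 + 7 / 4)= 11629193 / 79040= 147.13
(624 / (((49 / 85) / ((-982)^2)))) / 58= 25573872480 / 1421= 17997095.34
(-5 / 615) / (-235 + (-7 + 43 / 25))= 0.00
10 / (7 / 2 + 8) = 20 / 23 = 0.87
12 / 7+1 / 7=13 / 7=1.86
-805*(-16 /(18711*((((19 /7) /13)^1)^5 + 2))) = 11482191469840 /33367377089673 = 0.34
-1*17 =-17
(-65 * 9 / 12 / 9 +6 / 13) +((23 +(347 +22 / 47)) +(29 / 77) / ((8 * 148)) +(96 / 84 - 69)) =49741597229 / 167110944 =297.66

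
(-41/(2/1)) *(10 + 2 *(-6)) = 41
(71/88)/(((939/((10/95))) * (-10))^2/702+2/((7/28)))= 2769/38903517356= 0.00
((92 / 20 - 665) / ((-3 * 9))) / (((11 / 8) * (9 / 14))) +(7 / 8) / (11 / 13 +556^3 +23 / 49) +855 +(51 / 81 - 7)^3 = 118366155805414911739 / 189643418391247920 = 624.15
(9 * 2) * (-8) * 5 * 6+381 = -3939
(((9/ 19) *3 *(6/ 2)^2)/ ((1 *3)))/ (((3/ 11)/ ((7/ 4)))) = 2079/ 76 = 27.36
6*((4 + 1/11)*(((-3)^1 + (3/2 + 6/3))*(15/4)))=2025/44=46.02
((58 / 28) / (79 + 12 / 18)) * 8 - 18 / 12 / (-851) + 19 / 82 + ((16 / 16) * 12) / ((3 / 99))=23141336954 / 58372643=396.44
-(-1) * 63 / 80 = 63 / 80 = 0.79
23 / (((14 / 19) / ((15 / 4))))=6555 / 56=117.05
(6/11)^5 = 7776/161051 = 0.05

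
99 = 99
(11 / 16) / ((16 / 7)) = 77 / 256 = 0.30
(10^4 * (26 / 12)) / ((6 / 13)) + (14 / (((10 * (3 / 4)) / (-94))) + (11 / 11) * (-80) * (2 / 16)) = 2104154 / 45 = 46758.98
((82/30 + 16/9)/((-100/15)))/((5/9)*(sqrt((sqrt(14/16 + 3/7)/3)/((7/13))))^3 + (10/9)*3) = -495325745528656896/2439793589252237875 - 151962830975592*sqrt(1022)/2439793589252237875 + 13625541061587*1022^(1/4)*sqrt(39)/2439793589252237875 + 43456664317248*1022^(3/4)*sqrt(39)/2439793589252237875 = -0.18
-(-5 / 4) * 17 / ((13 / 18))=765 / 26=29.42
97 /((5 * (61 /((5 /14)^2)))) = 485 /11956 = 0.04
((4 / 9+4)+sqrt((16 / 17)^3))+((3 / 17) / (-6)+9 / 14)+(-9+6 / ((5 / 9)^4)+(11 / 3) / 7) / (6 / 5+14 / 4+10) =9.68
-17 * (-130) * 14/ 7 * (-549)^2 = 1332192420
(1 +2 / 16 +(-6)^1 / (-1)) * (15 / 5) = 171 / 8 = 21.38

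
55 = 55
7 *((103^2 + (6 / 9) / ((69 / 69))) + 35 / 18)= 1337063 / 18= 74281.28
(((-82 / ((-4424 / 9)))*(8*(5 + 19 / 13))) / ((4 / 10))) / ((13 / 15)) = 332100 / 13351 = 24.87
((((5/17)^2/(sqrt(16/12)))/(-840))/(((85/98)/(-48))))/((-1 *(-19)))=14 *sqrt(3)/93347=0.00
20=20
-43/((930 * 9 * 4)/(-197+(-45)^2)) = -2.35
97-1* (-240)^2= -57503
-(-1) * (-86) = -86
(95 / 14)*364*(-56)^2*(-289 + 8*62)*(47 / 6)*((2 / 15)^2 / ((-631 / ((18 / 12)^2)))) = -796197.10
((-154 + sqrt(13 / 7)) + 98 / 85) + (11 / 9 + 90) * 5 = sqrt(91) / 7 + 231997 / 765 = 304.63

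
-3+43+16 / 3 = 136 / 3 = 45.33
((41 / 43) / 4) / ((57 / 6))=41 / 1634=0.03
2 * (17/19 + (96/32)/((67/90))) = 9.85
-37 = -37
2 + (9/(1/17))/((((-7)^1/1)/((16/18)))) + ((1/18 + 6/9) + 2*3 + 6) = -593/126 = -4.71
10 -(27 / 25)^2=5521 / 625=8.83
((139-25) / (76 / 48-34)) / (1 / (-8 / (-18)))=-608 / 389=-1.56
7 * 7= 49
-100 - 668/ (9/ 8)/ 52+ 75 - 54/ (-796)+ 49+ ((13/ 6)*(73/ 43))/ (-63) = 264712741/ 21024549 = 12.59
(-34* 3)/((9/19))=-646/3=-215.33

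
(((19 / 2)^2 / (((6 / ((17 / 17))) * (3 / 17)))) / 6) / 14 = 6137 / 6048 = 1.01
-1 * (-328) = 328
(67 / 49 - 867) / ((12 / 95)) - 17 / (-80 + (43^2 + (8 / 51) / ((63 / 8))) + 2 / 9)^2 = -32552873176251111631 / 4750215760801875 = -6852.93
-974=-974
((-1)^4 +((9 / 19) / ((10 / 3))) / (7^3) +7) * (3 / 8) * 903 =201776769 / 74480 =2709.14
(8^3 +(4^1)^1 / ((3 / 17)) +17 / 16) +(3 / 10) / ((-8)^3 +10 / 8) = 9728831 / 18160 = 535.73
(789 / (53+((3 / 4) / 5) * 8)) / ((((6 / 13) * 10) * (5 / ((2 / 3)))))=3419 / 8130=0.42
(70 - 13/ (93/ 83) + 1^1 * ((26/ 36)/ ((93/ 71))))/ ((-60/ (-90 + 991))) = -88911581/ 100440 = -885.22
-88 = -88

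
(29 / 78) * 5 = 145 / 78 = 1.86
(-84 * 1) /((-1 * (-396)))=-7 /33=-0.21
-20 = -20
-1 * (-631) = 631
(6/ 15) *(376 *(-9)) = -6768/ 5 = -1353.60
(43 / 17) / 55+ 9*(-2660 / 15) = -1492217 / 935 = -1595.95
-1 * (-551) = 551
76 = 76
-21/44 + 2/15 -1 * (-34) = 22213/660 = 33.66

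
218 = 218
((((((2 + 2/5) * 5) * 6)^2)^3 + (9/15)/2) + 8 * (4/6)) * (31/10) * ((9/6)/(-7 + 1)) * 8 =-129562084643959/150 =-863747230959.73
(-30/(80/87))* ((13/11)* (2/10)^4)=-3393/55000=-0.06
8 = 8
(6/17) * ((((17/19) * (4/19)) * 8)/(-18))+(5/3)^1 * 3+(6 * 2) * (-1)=-7613/1083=-7.03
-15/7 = -2.14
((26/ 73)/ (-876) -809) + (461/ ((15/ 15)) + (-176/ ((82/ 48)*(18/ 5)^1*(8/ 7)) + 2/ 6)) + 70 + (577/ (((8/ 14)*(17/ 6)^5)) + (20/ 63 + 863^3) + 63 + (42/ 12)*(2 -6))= 25123315289469009200293/ 39088115145198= 642735399.14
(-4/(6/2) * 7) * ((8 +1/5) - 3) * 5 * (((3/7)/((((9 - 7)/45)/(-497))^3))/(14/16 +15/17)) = 19778300371557000/239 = 82754394860071.13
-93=-93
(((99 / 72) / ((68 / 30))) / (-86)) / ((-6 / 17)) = 55 / 2752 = 0.02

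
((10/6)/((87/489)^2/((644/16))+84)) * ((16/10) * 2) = 8555218/134745945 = 0.06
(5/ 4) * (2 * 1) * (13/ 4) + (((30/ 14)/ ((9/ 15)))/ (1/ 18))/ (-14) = 1385/ 392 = 3.53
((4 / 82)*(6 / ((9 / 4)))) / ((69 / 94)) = 1504 / 8487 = 0.18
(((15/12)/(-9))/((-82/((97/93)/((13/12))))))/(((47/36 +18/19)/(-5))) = -92150/25461943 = -0.00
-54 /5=-10.80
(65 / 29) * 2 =130 / 29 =4.48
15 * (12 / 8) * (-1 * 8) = -180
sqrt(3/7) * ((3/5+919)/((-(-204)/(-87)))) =-66671 * sqrt(21)/1190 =-256.74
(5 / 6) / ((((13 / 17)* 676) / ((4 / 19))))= 85 / 250458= 0.00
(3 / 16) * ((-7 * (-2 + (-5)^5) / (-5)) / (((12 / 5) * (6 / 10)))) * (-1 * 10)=547225 / 96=5700.26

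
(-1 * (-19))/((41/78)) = 1482/41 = 36.15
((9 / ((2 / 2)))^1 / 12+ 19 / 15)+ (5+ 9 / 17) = 7697 / 1020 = 7.55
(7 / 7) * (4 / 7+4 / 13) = 80 / 91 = 0.88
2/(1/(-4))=-8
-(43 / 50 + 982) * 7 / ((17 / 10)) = -4047.07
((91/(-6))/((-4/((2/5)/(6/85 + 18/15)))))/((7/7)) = 1547/1296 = 1.19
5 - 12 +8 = 1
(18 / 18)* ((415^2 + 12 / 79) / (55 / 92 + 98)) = 1251732404 / 716609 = 1746.74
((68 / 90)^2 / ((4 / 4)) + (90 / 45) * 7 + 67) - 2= 161131 / 2025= 79.57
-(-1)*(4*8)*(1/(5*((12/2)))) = 16/15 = 1.07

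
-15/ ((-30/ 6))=3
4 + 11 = 15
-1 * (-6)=6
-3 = -3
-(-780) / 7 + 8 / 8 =112.43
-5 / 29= -0.17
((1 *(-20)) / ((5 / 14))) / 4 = -14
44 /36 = 11 /9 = 1.22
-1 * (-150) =150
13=13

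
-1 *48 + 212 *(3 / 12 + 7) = 1489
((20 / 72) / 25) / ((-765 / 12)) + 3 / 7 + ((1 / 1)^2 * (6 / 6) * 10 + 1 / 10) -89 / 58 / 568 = 27853377739 / 2646226800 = 10.53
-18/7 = -2.57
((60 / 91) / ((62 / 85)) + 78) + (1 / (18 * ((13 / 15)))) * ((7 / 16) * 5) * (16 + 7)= 22241873 / 270816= 82.13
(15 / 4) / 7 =0.54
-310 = -310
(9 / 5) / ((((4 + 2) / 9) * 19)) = 27 / 190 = 0.14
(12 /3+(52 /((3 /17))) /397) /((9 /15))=28240 /3573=7.90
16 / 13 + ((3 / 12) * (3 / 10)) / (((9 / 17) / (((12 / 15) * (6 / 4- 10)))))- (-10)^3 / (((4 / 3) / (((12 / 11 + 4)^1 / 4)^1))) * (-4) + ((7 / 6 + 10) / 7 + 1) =-1145740339 / 300300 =-3815.32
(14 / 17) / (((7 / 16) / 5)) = 160 / 17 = 9.41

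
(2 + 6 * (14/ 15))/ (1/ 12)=456/ 5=91.20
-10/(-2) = 5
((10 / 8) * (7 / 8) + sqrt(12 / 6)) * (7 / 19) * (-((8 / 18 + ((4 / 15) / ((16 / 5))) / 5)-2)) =13573 / 21888 + 1939 * sqrt(2) / 3420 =1.42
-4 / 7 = -0.57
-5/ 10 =-1/ 2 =-0.50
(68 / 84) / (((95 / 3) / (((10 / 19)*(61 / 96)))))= 1037 / 121296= 0.01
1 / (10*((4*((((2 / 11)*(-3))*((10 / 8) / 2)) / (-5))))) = 0.37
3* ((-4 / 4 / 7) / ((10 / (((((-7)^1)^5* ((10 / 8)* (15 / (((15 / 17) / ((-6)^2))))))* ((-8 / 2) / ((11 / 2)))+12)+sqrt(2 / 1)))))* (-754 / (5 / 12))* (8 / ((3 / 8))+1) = 303108* sqrt(2) / 175+31177377284976 / 1925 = 16196042597.52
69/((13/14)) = 966/13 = 74.31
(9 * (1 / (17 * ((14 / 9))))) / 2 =81 / 476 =0.17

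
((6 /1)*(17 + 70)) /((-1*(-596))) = 261 /298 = 0.88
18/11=1.64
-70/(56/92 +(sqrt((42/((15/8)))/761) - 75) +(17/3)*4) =1333080*sqrt(26635)/48466647373 +65591617350/48466647373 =1.36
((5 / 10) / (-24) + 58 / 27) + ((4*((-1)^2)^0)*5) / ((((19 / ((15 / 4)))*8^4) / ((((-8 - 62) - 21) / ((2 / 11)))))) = 6913007 / 4202496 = 1.64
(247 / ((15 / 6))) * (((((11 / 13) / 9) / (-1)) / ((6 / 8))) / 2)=-836 / 135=-6.19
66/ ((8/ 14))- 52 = 127/ 2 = 63.50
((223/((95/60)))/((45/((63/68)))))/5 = 4683/8075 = 0.58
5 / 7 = 0.71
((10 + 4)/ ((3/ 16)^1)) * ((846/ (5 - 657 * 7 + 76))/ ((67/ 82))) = -863296/ 50451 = -17.11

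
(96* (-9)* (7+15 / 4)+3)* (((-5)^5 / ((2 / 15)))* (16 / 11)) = 3481875000 / 11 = 316534090.91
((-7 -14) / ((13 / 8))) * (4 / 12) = -56 / 13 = -4.31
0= 0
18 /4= 9 /2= 4.50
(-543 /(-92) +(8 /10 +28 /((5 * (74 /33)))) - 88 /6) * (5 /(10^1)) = -55831 /20424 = -2.73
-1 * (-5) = 5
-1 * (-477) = 477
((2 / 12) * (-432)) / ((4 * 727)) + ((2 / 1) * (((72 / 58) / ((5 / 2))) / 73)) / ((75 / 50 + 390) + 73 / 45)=-1346344002 / 54453446479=-0.02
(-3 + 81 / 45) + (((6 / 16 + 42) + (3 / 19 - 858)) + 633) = -139587 / 760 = -183.67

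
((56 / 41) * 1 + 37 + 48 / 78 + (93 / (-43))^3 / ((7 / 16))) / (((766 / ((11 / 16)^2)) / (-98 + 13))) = -48379221461945 / 58170038431232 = -0.83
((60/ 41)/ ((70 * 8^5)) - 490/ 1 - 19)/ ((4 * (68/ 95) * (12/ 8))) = -227375267555/ 1918500864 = -118.52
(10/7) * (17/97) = 170/679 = 0.25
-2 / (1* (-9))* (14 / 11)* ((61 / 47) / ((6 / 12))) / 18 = 1708 / 41877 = 0.04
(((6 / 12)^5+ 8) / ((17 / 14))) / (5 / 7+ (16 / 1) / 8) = 12593 / 5168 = 2.44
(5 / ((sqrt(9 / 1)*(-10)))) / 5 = -1 / 30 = -0.03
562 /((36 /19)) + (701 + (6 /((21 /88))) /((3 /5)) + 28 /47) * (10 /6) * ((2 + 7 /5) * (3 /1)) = 76607701 /5922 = 12936.12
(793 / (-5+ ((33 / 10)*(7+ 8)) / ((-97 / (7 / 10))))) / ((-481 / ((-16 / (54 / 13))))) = -12307360 / 10382607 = -1.19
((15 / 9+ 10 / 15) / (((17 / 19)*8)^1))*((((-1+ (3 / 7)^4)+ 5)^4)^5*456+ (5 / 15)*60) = 114196016161752294928112081596045042766436165466692951904966751201568215858856153845 / 590670570129818208124388334731385818241324667086176077444518621956586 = 193332835486714.99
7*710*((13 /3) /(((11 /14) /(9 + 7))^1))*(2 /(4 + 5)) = 28945280 /297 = 97458.86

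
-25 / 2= -12.50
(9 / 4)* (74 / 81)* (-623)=-23051 / 18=-1280.61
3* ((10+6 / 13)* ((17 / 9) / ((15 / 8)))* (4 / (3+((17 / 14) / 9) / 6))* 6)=37287936 / 148525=251.05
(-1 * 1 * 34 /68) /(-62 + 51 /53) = 53 /6470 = 0.01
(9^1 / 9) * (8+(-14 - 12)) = -18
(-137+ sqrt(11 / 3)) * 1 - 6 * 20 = -257+ sqrt(33) / 3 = -255.09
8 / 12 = 2 / 3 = 0.67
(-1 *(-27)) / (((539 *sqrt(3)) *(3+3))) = 3 *sqrt(3) / 1078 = 0.00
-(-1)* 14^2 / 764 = 49 / 191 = 0.26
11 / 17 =0.65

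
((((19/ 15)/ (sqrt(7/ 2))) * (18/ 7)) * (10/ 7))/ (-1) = -228 * sqrt(14)/ 343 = -2.49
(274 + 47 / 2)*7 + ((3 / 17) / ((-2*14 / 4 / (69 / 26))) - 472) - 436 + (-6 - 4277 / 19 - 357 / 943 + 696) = 45427738208 / 27717599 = 1638.95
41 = 41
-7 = -7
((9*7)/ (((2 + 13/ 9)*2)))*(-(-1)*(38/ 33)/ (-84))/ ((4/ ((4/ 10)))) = -0.01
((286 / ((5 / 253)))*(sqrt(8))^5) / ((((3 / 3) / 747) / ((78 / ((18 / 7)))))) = 59358409677.20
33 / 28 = 1.18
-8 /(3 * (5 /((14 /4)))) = -28 /15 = -1.87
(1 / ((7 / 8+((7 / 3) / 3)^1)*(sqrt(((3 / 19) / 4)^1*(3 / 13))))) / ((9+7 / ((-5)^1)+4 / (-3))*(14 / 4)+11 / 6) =1440*sqrt(247) / 84847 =0.27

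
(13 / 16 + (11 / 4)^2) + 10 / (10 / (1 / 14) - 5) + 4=2689 / 216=12.45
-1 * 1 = -1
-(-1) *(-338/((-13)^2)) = -2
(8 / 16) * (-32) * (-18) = 288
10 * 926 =9260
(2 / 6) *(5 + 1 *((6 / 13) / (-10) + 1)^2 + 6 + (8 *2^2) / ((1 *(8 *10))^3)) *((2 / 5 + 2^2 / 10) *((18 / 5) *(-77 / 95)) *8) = -7439199999 / 100343750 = -74.14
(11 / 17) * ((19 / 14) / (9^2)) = 0.01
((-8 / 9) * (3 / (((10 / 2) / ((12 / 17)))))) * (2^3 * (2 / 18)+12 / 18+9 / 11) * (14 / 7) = -3008 / 1683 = -1.79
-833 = -833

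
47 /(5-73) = -47 /68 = -0.69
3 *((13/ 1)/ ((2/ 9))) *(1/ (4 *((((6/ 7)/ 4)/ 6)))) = 2457/ 2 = 1228.50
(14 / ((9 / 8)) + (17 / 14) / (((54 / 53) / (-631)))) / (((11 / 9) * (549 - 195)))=-559123 / 327096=-1.71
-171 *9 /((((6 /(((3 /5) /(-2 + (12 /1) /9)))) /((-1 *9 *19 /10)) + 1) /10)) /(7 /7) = -7895070 /713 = -11073.03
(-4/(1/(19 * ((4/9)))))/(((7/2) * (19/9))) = -32/7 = -4.57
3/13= 0.23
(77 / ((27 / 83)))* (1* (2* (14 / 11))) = 16268 / 27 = 602.52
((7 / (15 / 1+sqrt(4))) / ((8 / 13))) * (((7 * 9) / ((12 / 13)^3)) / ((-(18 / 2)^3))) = -1399489 / 19035648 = -0.07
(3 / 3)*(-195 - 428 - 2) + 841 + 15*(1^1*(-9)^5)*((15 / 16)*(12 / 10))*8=-7971399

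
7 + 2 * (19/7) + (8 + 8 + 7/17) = 3432/119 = 28.84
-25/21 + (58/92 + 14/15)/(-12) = -76553/57960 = -1.32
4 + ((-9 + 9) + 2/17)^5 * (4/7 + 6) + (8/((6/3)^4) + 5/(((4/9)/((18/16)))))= 5456557555/318047968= 17.16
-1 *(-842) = 842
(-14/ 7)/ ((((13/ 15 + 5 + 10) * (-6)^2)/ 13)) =-65/ 1428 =-0.05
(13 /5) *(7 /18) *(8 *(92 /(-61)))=-33488 /2745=-12.20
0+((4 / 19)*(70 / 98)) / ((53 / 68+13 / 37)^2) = 25321024 / 215301065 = 0.12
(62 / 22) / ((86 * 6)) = 31 / 5676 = 0.01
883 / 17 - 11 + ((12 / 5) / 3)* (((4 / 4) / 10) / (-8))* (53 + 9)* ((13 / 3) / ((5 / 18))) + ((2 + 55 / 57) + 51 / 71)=300586259 / 8599875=34.95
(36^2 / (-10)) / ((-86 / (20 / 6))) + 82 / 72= 9539 / 1548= 6.16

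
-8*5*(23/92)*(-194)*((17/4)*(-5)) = -41225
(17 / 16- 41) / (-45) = 71 / 80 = 0.89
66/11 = 6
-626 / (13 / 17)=-10642 / 13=-818.62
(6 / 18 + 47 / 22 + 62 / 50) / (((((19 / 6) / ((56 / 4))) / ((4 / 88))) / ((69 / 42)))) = 140783 / 114950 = 1.22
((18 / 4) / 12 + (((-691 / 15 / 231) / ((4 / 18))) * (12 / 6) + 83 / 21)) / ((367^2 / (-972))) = -270783 / 14815790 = -0.02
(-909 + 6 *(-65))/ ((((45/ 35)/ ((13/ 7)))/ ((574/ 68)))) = -1615523/ 102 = -15838.46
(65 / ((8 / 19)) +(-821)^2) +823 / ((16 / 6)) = 674504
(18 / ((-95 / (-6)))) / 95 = 108 / 9025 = 0.01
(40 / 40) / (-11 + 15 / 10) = -2 / 19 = -0.11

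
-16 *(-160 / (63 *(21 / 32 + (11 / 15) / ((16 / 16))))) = 409600 / 14007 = 29.24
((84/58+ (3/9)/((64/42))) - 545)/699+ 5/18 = -972079/1946016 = -0.50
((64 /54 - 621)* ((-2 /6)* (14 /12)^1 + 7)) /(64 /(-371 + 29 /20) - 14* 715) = 0.41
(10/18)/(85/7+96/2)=35/3789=0.01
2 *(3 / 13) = 6 / 13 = 0.46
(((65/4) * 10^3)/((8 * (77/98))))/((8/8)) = 56875/22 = 2585.23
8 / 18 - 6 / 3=-14 / 9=-1.56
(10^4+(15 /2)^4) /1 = 210625 /16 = 13164.06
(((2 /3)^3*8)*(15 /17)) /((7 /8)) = 2560 /1071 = 2.39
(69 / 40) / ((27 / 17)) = 391 / 360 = 1.09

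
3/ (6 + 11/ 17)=51/ 113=0.45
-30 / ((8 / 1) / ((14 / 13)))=-105 / 26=-4.04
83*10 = 830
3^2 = 9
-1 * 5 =-5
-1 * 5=-5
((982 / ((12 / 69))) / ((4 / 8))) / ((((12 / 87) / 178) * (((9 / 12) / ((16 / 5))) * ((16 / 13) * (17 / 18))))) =4546968348 / 85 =53493745.27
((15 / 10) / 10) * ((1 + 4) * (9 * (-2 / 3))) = -9 / 2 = -4.50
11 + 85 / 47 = 602 / 47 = 12.81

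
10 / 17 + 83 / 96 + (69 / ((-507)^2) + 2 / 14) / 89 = 42235094749 / 29038996896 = 1.45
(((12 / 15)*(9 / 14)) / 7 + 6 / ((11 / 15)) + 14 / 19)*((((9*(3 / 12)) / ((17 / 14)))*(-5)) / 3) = -690663 / 24871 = -27.77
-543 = -543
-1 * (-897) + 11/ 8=7187/ 8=898.38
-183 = -183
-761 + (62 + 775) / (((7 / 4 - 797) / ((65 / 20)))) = -2431622 / 3181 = -764.42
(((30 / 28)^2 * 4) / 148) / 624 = 75 / 1508416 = 0.00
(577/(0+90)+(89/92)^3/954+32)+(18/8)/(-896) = 3994653364349/104001569280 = 38.41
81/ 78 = 27/ 26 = 1.04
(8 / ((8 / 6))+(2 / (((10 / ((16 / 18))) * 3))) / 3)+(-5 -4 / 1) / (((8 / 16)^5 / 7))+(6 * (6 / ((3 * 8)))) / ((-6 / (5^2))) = -3266293 / 1620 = -2016.23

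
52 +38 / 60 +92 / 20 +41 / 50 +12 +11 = 81.05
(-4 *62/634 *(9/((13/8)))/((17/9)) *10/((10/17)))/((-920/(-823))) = -8266212/473915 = -17.44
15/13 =1.15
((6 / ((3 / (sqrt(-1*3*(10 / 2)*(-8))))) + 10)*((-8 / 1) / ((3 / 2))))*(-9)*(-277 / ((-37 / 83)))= 11035680 / 37 + 4414272*sqrt(30) / 37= 951720.09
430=430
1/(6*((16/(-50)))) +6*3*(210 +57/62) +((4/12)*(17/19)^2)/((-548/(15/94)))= 13129793793461/3458824752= 3796.03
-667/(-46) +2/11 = 323/22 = 14.68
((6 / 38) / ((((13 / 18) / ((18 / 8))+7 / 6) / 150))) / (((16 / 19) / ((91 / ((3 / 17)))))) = 9398025 / 964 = 9748.99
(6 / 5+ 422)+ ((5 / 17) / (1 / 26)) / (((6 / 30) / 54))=211472 / 85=2487.91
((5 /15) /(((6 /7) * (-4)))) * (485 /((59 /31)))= -105245 /4248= -24.78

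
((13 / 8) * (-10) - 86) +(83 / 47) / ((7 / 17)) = -128917 / 1316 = -97.96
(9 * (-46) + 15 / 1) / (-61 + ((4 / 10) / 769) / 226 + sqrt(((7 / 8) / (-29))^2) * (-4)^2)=5027425935 / 762521146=6.59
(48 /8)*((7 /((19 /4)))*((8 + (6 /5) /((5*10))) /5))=168504 /11875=14.19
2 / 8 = 1 / 4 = 0.25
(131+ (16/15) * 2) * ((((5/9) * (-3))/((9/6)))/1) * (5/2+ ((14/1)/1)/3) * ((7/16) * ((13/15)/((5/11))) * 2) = -1768.66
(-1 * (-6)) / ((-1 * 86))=-3 / 43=-0.07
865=865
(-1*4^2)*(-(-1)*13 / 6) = -104 / 3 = -34.67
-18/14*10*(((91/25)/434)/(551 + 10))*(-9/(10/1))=351/2028950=0.00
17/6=2.83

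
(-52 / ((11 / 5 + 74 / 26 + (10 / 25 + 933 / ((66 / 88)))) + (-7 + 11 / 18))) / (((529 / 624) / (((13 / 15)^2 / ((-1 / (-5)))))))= -142576512 / 769365433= -0.19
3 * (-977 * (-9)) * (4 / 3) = 35172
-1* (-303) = 303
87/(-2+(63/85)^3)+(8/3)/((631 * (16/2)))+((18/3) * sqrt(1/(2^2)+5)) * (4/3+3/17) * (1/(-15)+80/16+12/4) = -101139882172/1851738279+539 * sqrt(21)/15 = 110.05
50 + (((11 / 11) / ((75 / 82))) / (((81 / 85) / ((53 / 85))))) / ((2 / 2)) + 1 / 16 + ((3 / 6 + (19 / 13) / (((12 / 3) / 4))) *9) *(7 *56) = 8808663743 / 1263600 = 6971.09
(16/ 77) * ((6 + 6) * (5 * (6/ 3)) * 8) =15360/ 77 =199.48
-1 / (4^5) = -1 / 1024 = -0.00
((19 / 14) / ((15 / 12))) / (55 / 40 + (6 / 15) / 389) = 118256 / 149877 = 0.79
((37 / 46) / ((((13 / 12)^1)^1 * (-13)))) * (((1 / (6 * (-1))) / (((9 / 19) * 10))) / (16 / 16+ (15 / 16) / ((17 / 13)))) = 95608 / 81685305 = 0.00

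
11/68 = 0.16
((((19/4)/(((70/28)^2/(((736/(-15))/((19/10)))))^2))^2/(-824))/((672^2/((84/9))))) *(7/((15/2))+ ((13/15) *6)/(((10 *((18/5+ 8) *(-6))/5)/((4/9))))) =-131642077872128/870528613869140625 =-0.00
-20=-20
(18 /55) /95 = 0.00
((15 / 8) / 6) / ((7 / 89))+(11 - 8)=781 / 112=6.97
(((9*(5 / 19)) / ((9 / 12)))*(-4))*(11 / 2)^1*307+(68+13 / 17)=-6866869 / 323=-21259.66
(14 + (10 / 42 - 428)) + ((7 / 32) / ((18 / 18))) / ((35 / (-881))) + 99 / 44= -1401181 / 3360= -417.02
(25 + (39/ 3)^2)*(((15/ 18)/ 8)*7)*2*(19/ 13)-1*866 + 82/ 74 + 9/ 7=-450.11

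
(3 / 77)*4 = 12 / 77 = 0.16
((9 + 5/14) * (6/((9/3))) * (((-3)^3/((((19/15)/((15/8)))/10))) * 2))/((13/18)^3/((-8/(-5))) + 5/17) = -63121019040/2234533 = -28247.97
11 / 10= 1.10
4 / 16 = 1 / 4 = 0.25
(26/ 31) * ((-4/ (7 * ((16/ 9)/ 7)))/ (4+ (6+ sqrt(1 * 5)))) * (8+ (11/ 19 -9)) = 936/ 11191 -468 * sqrt(5)/ 55955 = 0.06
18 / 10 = 9 / 5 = 1.80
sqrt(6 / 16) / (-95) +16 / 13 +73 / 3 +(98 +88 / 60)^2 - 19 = 28958032 / 2925 - sqrt(6) / 380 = 9900.18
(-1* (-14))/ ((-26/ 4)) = -28/ 13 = -2.15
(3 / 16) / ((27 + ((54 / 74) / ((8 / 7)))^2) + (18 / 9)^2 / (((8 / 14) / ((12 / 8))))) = 5476 / 1107107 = 0.00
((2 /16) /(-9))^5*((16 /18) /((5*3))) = -0.00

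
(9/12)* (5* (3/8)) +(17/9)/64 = 1.44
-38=-38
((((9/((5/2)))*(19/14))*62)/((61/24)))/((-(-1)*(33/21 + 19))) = 5.79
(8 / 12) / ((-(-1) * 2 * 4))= 1 / 12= 0.08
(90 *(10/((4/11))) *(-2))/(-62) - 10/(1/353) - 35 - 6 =-108226/31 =-3491.16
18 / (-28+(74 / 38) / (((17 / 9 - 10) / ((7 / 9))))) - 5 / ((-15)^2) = -232513 / 351855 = -0.66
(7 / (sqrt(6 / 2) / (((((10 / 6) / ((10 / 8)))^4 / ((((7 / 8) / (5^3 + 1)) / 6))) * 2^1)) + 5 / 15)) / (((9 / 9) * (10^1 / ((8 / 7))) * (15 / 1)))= 1073741824 / 6710880325- 589824 * sqrt(3) / 6710880325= 0.16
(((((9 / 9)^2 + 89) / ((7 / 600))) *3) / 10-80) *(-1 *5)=-78200 / 7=-11171.43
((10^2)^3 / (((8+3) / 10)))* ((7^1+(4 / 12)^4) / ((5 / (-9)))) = -1136000000 / 99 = -11474747.47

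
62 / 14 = 4.43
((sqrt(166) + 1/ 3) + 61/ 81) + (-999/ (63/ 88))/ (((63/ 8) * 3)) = -230120/ 3969 + sqrt(166) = -45.10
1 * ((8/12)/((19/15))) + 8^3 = 9738/19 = 512.53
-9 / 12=-3 / 4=-0.75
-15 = -15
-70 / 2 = -35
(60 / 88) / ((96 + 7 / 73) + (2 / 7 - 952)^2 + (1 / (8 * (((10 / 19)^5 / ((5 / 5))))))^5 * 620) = 146513920000000000000000000000000 / 232500360353916061001635442802303539581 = 0.00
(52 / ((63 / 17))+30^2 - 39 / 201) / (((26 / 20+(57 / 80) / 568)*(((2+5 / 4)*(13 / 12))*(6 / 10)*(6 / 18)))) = 14022089676800 / 14059871007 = 997.31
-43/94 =-0.46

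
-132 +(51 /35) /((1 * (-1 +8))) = -131.79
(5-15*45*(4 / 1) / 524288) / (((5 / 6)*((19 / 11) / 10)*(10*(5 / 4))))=4320921 / 1556480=2.78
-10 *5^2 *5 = -1250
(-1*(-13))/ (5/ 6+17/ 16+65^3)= 48/ 1014007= 0.00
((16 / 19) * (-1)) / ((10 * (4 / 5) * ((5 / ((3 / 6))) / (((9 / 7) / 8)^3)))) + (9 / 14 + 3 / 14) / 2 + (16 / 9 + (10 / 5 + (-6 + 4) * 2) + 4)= 631583839 / 150151680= 4.21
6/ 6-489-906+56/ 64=-11145/ 8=-1393.12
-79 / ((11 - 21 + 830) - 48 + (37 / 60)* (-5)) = -948 / 9227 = -0.10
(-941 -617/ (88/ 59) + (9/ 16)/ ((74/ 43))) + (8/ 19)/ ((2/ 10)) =-334619489/ 247456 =-1352.24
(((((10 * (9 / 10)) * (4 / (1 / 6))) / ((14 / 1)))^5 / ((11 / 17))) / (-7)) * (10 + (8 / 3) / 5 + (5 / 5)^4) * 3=-43212938738688 / 6470695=-6678253.07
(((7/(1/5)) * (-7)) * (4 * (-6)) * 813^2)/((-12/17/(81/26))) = -222987806685/13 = -17152908206.54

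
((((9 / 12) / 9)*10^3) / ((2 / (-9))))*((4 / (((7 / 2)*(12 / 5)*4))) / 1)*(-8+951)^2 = -39698616.07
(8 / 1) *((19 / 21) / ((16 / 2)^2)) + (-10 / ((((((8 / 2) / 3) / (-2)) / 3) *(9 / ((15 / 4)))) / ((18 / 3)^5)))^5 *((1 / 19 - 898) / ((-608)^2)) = -184417201745007345922499869679 / 1152312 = -160041032068578081216285.10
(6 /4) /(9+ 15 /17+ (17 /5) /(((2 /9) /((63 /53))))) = 4505 /84301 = 0.05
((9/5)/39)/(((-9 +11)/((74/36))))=37/780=0.05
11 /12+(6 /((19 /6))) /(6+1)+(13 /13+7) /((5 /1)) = 22243 /7980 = 2.79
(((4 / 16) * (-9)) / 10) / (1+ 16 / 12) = -27 / 280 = -0.10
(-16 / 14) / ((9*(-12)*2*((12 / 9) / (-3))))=-1 / 84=-0.01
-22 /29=-0.76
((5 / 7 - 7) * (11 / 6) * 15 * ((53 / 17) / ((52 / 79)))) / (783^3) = -2533135 / 1485270637578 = -0.00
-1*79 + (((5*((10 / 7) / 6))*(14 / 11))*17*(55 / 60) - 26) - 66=-147.39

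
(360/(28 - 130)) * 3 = -180/17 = -10.59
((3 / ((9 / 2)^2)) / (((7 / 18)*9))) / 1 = 8 / 189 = 0.04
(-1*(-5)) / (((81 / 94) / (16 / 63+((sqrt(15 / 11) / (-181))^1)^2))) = 2710434070 / 1838973213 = 1.47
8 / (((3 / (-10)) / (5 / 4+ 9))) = -820 / 3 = -273.33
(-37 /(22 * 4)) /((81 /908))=-8399 /1782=-4.71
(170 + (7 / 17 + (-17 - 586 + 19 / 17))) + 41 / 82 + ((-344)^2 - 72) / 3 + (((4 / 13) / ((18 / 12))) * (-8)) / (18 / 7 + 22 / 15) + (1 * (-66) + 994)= 2805354137 / 70278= 39917.96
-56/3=-18.67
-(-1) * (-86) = -86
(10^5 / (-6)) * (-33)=550000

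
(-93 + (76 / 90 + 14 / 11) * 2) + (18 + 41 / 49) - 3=-1768891 / 24255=-72.93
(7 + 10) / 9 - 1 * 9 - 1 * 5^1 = -109 / 9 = -12.11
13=13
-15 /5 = -3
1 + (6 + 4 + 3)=14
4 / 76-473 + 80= -7466 / 19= -392.95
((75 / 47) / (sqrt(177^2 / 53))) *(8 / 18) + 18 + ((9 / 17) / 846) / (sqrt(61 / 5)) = sqrt(305) / 97478 + 100 *sqrt(53) / 24957 + 18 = 18.03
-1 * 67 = -67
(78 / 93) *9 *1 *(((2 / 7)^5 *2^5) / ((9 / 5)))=133120 / 521017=0.26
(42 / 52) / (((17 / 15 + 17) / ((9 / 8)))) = 2835 / 56576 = 0.05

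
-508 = -508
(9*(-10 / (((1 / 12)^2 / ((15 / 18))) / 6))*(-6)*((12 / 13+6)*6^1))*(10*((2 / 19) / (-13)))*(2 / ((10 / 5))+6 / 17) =-96577920000 / 54587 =-1769247.62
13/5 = 2.60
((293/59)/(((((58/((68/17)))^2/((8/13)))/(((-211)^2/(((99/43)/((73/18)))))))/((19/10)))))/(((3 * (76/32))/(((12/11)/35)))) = 10482474436352/1106368488225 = 9.47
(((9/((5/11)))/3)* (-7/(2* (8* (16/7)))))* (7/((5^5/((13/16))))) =-0.00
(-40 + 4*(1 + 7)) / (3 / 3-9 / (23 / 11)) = 2.42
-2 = -2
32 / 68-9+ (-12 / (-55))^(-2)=30545 / 2448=12.48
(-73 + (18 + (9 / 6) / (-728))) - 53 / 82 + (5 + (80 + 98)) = 7602381 / 59696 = 127.35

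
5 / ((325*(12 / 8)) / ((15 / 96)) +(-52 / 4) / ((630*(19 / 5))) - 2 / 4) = 1197 / 746807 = 0.00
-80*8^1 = -640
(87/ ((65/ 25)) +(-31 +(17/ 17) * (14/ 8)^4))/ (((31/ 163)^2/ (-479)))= -156803.35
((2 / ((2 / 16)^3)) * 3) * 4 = 12288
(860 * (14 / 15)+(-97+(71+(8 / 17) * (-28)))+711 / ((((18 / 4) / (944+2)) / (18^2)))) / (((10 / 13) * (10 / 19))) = 61005249799 / 510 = 119618136.86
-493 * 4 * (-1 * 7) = 13804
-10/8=-5/4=-1.25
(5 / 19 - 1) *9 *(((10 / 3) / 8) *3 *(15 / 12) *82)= -64575 / 76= -849.67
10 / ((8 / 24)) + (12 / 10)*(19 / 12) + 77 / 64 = 33.10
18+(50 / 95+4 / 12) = 1075 / 57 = 18.86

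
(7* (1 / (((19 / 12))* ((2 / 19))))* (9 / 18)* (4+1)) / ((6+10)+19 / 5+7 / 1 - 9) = 525 / 89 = 5.90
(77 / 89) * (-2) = -1.73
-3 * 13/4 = -39/4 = -9.75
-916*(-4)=3664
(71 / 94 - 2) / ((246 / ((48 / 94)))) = -234 / 90569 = -0.00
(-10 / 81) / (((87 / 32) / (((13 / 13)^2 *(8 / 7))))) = -2560 / 49329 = -0.05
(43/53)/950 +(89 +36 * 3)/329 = 9933097/16565150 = 0.60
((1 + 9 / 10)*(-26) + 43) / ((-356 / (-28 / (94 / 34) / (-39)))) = 3808 / 815685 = 0.00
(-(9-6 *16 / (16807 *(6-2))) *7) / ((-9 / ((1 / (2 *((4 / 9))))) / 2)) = 151239 / 9604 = 15.75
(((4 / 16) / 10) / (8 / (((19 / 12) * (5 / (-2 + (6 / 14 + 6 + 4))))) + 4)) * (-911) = -121163 / 66592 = -1.82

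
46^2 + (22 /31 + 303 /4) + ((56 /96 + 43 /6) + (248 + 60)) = 2508.21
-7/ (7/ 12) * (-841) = 10092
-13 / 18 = -0.72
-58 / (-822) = 29 / 411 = 0.07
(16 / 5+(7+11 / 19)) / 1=1024 / 95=10.78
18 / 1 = 18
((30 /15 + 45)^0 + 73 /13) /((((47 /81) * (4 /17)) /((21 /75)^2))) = 3.80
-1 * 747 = -747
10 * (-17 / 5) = -34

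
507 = 507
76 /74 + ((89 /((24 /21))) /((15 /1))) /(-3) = -9371 /13320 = -0.70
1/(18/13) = 13/18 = 0.72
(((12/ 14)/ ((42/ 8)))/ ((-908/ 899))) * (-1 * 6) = 10788/ 11123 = 0.97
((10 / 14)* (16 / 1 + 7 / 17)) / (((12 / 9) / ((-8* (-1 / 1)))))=70.34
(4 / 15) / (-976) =-1 / 3660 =-0.00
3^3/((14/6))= 11.57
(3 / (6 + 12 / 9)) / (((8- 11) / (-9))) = 27 / 22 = 1.23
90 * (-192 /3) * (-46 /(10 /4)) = 105984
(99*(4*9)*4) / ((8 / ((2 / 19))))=3564 / 19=187.58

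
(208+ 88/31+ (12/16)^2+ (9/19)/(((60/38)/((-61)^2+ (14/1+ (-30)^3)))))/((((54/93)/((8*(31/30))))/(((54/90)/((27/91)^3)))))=-78421335960877/35429400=-2213453.68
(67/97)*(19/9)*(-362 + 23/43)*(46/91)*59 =-15719.87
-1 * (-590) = 590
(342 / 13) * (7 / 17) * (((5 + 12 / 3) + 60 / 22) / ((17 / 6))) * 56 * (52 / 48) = 8647128 / 3179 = 2720.08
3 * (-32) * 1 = -96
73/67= 1.09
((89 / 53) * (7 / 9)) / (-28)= -89 / 1908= -0.05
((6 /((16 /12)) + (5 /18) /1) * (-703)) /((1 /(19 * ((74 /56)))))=-21250987 /252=-84329.31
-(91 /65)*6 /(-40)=21 /100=0.21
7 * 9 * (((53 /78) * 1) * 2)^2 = 19663 /169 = 116.35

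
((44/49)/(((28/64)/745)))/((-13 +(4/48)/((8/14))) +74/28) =-25175040/168119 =-149.75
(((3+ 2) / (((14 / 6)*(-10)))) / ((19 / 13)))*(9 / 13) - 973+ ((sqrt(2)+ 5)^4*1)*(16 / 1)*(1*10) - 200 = 86400*sqrt(2)+ 39226195 / 266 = 269654.95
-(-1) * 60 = 60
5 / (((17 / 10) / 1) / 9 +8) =450 / 737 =0.61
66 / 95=0.69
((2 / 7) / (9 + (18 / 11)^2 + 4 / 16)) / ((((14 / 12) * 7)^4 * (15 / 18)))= 7527168 / 1164806866055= 0.00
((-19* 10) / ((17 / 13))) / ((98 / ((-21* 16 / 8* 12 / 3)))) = 29640 / 119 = 249.08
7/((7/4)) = 4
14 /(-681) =-14 /681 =-0.02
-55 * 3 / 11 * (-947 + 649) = 4470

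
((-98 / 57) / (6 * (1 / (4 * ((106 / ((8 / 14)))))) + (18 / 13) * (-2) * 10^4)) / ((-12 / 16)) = -1890616 / 22838753331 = -0.00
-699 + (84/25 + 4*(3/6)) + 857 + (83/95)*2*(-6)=72616/475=152.88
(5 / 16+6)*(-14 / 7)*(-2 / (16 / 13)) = 1313 / 64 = 20.52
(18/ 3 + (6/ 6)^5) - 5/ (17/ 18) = 29/ 17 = 1.71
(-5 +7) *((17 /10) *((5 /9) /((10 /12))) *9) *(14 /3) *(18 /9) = 952 /5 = 190.40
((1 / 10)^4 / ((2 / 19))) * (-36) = -171 / 5000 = -0.03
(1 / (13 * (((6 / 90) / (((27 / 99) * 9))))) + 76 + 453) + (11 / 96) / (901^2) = 5926952608165 / 11144404128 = 531.83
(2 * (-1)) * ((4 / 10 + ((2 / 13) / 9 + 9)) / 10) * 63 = -38563 / 325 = -118.66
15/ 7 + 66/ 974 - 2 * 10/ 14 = 2666/ 3409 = 0.78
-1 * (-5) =5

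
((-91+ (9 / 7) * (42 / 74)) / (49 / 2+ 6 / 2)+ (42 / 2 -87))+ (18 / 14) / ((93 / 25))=-6088441 / 88319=-68.94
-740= -740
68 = 68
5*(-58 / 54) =-145 / 27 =-5.37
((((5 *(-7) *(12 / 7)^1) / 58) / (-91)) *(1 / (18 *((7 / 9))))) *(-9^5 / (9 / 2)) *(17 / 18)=-185895 / 18473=-10.06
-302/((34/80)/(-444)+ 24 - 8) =-5363520/284143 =-18.88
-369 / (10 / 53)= -19557 / 10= -1955.70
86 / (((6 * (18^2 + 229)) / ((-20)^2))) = 17200 / 1659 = 10.37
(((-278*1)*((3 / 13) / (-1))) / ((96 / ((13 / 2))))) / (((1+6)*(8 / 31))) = 4309 / 1792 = 2.40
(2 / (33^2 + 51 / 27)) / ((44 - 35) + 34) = 9 / 211087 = 0.00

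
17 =17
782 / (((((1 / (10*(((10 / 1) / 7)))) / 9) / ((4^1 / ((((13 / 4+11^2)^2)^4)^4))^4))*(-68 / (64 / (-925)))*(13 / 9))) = 7068734660579166521724526430492608834130476447566671734554934608092927115893170765824 / 4579951449855393024108222181584884430757240019796095102320661411734898881964041310340193288407645446038204958405092722237791519746860501160480776173807903115893028749716319691892618783909581412951030404747381370910416006570940336896939602564113467404969711399136986518640307394139747883321314233707675195018331641340281797557046030511378924794811687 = 0.00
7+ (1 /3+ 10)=52 /3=17.33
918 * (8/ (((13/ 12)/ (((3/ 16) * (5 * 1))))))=82620/ 13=6355.38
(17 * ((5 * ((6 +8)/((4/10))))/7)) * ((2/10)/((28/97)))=8245/28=294.46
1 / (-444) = -1 / 444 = -0.00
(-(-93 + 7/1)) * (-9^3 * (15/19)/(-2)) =470205/19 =24747.63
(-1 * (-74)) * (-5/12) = -185/6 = -30.83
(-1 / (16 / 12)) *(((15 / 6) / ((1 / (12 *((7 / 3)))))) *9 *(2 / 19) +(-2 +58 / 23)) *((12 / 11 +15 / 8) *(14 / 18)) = -2223459 / 19228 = -115.64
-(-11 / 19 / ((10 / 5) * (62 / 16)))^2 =-1936 / 346921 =-0.01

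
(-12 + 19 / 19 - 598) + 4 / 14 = -4261 / 7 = -608.71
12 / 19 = 0.63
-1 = -1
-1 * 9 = -9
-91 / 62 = -1.47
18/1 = 18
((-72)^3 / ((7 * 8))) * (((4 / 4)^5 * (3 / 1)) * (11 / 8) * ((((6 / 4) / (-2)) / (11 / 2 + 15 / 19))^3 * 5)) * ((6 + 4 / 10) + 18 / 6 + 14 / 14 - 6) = 98014136022 / 95563433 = 1025.64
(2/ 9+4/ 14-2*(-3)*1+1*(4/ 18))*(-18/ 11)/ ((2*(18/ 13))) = -2756/ 693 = -3.98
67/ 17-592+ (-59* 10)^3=-3491452997/ 17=-205379588.06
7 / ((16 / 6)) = 21 / 8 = 2.62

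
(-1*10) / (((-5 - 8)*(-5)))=-2 / 13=-0.15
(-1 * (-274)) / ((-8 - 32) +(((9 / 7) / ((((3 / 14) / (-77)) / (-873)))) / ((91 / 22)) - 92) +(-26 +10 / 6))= 10686 / 3796691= 0.00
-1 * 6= -6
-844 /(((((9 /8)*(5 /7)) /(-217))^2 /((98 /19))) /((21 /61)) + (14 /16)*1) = -85499206478336 /88640362501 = -964.56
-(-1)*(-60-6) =-66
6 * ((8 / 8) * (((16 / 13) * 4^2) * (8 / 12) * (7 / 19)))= 7168 / 247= 29.02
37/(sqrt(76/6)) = 37 * sqrt(114)/38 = 10.40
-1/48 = -0.02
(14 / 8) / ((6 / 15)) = 35 / 8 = 4.38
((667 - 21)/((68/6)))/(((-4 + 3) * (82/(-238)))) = 165.44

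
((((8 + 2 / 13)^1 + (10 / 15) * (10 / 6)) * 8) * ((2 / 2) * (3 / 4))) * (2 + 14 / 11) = 26016 / 143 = 181.93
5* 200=1000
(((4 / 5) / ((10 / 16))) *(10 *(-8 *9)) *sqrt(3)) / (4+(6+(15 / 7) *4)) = -16128 *sqrt(3) / 325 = -85.95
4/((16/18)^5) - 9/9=50857/8192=6.21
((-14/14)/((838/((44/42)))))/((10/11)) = -121/87990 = -0.00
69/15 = 23/5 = 4.60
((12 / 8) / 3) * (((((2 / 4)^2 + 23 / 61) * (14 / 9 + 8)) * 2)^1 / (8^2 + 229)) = 731 / 35746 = 0.02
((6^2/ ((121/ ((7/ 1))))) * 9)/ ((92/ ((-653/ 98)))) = -52893/ 38962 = -1.36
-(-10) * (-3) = -30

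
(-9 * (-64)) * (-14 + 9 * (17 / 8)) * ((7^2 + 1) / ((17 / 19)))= 2804400 / 17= 164964.71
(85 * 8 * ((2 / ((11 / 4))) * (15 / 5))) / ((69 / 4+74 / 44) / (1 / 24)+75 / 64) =348160 / 106899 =3.26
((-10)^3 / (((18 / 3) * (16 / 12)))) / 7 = -125 / 7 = -17.86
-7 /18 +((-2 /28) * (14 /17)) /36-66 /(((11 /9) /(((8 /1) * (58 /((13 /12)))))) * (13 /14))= -24908.13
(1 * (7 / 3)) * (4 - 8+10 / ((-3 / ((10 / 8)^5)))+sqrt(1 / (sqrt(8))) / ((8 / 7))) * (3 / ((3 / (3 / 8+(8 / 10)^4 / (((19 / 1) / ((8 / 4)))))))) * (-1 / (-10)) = -6052805143 / 4377600000+1946329 * 2^(1 / 4) / 45600000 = -1.33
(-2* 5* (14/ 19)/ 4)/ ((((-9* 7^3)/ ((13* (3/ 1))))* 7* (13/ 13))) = 65/ 19551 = 0.00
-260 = -260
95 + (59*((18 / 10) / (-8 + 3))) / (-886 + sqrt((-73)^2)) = 643802 / 6775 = 95.03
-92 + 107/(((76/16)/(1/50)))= -43486/475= -91.55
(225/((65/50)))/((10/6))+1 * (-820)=-9310/13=-716.15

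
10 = 10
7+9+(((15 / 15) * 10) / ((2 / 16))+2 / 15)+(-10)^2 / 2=2192 / 15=146.13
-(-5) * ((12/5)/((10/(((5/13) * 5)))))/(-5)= -6/13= -0.46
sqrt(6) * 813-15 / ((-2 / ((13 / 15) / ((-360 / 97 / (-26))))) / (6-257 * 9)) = -12606217 / 120 +813 * sqrt(6) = -103060.37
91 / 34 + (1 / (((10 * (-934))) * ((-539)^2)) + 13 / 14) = 166296710563 / 46128924380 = 3.61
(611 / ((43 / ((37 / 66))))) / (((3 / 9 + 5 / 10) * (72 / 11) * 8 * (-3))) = -22607 / 371520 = -0.06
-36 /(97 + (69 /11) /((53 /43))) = -10494 /29759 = -0.35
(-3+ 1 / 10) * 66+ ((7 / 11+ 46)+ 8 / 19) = -150838 / 1045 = -144.34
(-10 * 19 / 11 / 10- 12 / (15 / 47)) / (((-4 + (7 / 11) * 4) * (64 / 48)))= 6489 / 320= 20.28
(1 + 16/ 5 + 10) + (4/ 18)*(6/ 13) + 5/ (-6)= 1751/ 130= 13.47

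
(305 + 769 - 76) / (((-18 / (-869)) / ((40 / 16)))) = 2168155 / 18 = 120453.06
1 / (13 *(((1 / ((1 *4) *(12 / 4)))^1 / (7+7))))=168 / 13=12.92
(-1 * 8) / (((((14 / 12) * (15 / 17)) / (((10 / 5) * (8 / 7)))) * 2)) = -2176 / 245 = -8.88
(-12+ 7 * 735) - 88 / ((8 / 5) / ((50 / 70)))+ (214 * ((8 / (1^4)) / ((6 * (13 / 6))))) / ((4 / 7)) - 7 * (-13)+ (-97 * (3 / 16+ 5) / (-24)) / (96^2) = 1743925095905 / 322043904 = 5415.18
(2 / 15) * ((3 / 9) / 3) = 2 / 135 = 0.01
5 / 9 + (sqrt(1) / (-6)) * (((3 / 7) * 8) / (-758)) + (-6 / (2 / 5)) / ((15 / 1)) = -0.44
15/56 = 0.27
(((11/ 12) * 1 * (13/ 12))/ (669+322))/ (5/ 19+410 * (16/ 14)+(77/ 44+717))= 19019/ 22539918420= 0.00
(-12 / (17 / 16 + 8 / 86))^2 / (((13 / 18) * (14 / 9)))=613453824 / 6390475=96.00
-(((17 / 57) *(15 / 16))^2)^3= -377149515625 / 789298907447296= -0.00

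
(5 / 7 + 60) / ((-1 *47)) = -425 / 329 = -1.29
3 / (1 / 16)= 48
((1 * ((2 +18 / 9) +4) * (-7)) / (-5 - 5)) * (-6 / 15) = -56 / 25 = -2.24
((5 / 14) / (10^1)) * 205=205 / 28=7.32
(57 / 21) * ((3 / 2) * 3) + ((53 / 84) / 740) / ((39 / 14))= 14805551 / 1212120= 12.21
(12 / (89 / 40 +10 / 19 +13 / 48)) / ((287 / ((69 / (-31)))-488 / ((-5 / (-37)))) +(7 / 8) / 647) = -97714598400 / 92041149288029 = -0.00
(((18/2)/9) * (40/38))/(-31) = -20/589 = -0.03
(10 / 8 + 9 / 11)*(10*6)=1365 / 11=124.09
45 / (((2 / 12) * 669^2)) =30 / 49729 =0.00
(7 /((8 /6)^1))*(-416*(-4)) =8736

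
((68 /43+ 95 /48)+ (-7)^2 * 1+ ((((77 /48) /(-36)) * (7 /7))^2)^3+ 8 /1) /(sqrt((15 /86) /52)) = 69329933136270763016083 * sqrt(16770) /8586024983085491159040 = 1045.67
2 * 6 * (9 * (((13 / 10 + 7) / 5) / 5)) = 4482 / 125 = 35.86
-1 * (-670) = 670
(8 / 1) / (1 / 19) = 152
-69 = -69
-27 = -27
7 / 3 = 2.33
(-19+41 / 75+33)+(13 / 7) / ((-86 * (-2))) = 1314539 / 90300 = 14.56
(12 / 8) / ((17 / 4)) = 6 / 17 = 0.35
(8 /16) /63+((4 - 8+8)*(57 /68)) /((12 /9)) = 10807 /4284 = 2.52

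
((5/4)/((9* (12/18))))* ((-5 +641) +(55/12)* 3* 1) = 135.36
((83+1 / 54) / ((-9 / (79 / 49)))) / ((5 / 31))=-92.21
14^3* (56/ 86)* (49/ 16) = 235298/ 43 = 5472.05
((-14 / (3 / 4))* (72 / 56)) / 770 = -12 / 385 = -0.03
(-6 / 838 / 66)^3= -0.00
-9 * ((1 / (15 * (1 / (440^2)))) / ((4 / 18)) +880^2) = -7492320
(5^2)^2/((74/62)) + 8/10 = 97023/185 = 524.45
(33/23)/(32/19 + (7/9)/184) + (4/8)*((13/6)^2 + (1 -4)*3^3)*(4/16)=-132932903/15300000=-8.69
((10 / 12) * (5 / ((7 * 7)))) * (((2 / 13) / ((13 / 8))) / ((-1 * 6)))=-100 / 74529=-0.00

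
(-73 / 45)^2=2.63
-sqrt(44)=-2*sqrt(11)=-6.63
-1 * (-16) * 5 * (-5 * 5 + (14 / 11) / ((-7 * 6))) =-66080 / 33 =-2002.42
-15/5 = -3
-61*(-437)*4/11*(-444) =-47342832/11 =-4303893.82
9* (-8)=-72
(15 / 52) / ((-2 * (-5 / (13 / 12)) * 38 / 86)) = 43 / 608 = 0.07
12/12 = 1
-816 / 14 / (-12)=34 / 7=4.86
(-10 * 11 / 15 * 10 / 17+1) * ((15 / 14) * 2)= -845 / 119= -7.10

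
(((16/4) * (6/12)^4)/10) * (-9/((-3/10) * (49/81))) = 243/196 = 1.24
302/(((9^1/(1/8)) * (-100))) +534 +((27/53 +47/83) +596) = 17911502951/15836400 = 1131.03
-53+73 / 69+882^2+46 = 53676346 / 69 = 777918.06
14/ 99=0.14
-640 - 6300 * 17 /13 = -8878.46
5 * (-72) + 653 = 293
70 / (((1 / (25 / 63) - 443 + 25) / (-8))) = 14000 / 10387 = 1.35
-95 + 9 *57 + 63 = 481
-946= -946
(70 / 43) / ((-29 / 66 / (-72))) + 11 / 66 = 1997087 / 7482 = 266.92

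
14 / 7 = 2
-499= -499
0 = 0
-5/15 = -1/3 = -0.33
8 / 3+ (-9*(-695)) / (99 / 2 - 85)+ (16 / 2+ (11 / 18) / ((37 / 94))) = -3876931 / 23643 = -163.98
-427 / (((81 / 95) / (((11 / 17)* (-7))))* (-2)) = -1134.17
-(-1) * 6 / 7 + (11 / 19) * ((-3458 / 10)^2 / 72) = 12125903 / 12600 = 962.37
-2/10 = -1/5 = -0.20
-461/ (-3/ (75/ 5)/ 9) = 20745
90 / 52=45 / 26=1.73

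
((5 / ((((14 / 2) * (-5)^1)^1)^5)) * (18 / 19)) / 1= -18 / 199583125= -0.00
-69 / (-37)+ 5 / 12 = 1013 / 444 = 2.28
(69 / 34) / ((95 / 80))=552 / 323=1.71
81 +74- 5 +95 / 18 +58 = 3839 / 18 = 213.28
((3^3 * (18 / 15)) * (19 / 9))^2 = 4678.56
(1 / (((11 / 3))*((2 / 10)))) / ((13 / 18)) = 270 / 143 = 1.89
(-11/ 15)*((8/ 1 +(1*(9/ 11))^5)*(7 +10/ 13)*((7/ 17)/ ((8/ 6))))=-952652099/ 64713220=-14.72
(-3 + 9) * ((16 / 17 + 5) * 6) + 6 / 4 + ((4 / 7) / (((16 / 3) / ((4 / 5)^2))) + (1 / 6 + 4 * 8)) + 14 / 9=6671611 / 26775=249.17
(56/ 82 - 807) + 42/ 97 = -3205001/ 3977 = -805.88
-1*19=-19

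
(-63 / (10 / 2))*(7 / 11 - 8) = 5103 / 55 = 92.78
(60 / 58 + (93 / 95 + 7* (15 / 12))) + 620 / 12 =2063939 / 33060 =62.43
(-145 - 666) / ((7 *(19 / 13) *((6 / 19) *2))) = -10543 / 84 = -125.51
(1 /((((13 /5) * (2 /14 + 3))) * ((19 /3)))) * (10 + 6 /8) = 4515 /21736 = 0.21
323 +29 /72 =23285 /72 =323.40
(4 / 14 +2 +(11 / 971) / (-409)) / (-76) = -6354147 / 211277948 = -0.03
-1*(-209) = 209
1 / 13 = 0.08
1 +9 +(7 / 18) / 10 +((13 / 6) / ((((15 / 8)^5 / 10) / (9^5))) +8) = 1242575219 / 22500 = 55225.57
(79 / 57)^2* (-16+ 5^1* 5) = 6241 / 361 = 17.29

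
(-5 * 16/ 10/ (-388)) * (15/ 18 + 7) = 47/ 291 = 0.16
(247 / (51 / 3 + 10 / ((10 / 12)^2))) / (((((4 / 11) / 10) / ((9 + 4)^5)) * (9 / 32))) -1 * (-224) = 403521548912 / 1413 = 285577883.16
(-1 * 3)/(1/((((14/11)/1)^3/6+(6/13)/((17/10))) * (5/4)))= -678490/294151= -2.31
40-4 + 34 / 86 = 1565 / 43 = 36.40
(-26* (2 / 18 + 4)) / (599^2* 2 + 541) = -962 / 6463287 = -0.00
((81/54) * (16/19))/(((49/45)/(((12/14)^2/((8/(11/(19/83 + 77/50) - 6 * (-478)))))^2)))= 80825.15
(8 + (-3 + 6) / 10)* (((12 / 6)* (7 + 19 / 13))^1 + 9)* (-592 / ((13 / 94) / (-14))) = 10895711456 / 845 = 12894333.08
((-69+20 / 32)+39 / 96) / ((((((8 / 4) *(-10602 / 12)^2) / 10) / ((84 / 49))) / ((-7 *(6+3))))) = 32625 / 693842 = 0.05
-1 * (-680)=680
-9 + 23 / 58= -499 / 58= -8.60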